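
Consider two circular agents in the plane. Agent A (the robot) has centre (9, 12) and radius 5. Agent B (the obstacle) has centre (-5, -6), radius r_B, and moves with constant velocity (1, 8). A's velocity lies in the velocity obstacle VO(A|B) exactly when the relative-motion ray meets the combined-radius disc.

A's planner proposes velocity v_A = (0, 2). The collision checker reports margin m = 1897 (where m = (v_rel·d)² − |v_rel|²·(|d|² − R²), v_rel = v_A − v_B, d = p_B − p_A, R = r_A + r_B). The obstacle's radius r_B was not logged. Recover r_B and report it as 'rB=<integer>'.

m = 1897
d = (-14, -18);  v_rel = (-1, -6),  |v_rel|² = 37
v_rel×d = (-1)·(-18) − (-6)·(-14) = -66
since m = R²·37 − (-66)²:  R² = (4356 + 1897) / 37 = 169
R = √169 = 13  ⇒  r_B = 13 − 5 = 8

rB=8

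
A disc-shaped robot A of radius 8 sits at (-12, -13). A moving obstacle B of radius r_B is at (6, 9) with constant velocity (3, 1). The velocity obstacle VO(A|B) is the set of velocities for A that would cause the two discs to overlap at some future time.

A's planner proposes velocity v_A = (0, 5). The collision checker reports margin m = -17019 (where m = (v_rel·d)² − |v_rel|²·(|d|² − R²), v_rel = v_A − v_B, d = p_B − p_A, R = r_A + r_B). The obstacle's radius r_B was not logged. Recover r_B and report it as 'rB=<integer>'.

m = -17019
d = (18, 22);  v_rel = (-3, 4),  |v_rel|² = 25
v_rel×d = (-3)·(22) − (4)·(18) = -138
since m = R²·25 − (-138)²:  R² = (19044 + -17019) / 25 = 81
R = √81 = 9  ⇒  r_B = 9 − 8 = 1

rB=1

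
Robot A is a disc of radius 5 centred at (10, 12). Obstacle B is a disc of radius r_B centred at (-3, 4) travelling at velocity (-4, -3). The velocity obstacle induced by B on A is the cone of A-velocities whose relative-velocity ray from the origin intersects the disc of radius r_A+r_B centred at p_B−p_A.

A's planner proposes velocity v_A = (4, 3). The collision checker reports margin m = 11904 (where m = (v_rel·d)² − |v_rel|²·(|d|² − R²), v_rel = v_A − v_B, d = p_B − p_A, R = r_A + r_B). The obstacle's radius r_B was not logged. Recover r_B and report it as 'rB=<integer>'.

m = 11904
d = (-13, -8);  v_rel = (8, 6),  |v_rel|² = 100
v_rel×d = (8)·(-8) − (6)·(-13) = 14
since m = R²·100 − 14²:  R² = (196 + 11904) / 100 = 121
R = √121 = 11  ⇒  r_B = 11 − 5 = 6

rB=6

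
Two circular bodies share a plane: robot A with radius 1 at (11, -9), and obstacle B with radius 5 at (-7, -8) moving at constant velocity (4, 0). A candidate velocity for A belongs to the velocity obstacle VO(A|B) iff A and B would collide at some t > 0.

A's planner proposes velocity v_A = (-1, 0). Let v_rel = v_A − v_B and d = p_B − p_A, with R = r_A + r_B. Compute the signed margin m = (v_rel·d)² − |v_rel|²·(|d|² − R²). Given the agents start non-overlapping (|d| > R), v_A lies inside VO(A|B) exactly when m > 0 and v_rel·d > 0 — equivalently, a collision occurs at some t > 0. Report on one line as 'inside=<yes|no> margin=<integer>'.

d = (-18, 1),  |d|² = 325;  R = 1+5 = 6,  c = 325−6² = 289
v_rel = (-5, 0),  |v_rel|² = 25;  v_rel·d = (-5)·(-18) + (0)·(1) = 90
25·t² − 180·t + 289 = 0  ⇒  m = 90² − 25·289 = 875
m = 875 > 0,  v_rel·d = 90 > 0  ⇒  inside

inside=yes margin=875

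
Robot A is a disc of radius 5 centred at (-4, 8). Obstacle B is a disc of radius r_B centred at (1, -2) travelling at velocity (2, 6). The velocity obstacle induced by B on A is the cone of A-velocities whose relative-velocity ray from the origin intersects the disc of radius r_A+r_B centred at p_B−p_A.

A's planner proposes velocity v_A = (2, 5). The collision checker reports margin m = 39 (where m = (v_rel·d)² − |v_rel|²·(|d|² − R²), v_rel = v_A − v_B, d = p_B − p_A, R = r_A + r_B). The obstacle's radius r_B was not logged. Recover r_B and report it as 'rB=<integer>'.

m = 39
d = (5, -10);  v_rel = (0, -1),  |v_rel|² = 1
v_rel×d = (0)·(-10) − (-1)·(5) = 5
since m = R²·1 − 5²:  R² = (25 + 39) / 1 = 64
R = √64 = 8  ⇒  r_B = 8 − 5 = 3

rB=3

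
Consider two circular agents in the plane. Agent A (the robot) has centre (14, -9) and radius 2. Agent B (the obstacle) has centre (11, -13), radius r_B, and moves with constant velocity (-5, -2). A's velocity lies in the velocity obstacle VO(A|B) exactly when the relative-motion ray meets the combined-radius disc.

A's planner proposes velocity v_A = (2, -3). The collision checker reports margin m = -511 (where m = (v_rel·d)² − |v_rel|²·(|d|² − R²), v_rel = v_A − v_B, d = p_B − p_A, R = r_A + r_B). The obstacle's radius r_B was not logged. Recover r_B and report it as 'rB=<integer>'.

m = -511
d = (-3, -4);  v_rel = (7, -1),  |v_rel|² = 50
v_rel×d = (7)·(-4) − (-1)·(-3) = -31
since m = R²·50 − (-31)²:  R² = (961 + -511) / 50 = 9
R = √9 = 3  ⇒  r_B = 3 − 2 = 1

rB=1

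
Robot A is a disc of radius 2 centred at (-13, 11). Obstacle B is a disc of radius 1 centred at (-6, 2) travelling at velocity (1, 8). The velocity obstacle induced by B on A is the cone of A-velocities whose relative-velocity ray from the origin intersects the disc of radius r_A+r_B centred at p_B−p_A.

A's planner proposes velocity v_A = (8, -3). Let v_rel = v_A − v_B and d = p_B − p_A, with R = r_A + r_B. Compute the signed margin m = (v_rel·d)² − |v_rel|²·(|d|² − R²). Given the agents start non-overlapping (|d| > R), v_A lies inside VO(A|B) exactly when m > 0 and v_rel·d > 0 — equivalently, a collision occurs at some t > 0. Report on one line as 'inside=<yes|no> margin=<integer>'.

d = (7, -9),  |d|² = 130;  R = 2+1 = 3,  c = 130−3² = 121
v_rel = (7, -11),  |v_rel|² = 170;  v_rel·d = (7)·(7) + (-11)·(-9) = 148
170·t² − 296·t + 121 = 0  ⇒  m = 148² − 170·121 = 1334
m = 1334 > 0,  v_rel·d = 148 > 0  ⇒  inside

inside=yes margin=1334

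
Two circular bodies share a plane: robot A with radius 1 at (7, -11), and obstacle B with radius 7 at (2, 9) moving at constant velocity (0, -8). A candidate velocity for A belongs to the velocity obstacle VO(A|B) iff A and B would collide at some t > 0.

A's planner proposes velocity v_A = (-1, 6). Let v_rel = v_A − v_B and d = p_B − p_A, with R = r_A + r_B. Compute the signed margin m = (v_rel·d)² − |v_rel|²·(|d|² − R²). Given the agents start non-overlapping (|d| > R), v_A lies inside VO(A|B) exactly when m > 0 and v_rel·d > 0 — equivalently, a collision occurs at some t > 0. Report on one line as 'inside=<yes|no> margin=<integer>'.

d = (-5, 20),  |d|² = 425;  R = 1+7 = 8,  c = 425−8² = 361
v_rel = (-1, 14),  |v_rel|² = 197;  v_rel·d = (-1)·(-5) + (14)·(20) = 285
197·t² − 570·t + 361 = 0  ⇒  m = 285² − 197·361 = 10108
m = 10108 > 0,  v_rel·d = 285 > 0  ⇒  inside

inside=yes margin=10108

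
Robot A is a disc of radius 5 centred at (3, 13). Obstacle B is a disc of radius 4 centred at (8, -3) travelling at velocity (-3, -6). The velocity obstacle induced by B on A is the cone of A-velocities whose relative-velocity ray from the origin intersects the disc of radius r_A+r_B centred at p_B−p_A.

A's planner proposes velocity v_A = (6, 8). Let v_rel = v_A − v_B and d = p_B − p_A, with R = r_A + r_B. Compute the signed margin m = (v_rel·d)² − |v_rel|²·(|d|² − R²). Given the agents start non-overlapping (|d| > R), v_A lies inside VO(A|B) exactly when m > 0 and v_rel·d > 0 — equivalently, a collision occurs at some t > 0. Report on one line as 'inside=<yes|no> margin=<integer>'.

d = (5, -16),  |d|² = 281;  R = 5+4 = 9,  c = 281−9² = 200
v_rel = (9, 14),  |v_rel|² = 277;  v_rel·d = (9)·(5) + (14)·(-16) = -179
277·t² + 358·t + 200 = 0  ⇒  m = (-179)² − 277·200 = -23359
m = -23359 < 0,  v_rel·d = -179 < 0  ⇒  outside

inside=no margin=-23359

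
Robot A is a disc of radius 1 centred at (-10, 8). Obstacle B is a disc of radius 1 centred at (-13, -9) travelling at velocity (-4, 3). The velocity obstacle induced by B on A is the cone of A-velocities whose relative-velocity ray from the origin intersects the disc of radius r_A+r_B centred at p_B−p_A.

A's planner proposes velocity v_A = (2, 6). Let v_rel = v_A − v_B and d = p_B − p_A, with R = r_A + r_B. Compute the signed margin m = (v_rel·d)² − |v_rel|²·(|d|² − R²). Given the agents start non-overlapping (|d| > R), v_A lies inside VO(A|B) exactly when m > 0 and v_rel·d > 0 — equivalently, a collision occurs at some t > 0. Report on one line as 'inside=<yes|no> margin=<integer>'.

d = (-3, -17),  |d|² = 298;  R = 1+1 = 2,  c = 298−2² = 294
v_rel = (6, 3),  |v_rel|² = 45;  v_rel·d = (6)·(-3) + (3)·(-17) = -69
45·t² + 138·t + 294 = 0  ⇒  m = (-69)² − 45·294 = -8469
m = -8469 < 0,  v_rel·d = -69 < 0  ⇒  outside

inside=no margin=-8469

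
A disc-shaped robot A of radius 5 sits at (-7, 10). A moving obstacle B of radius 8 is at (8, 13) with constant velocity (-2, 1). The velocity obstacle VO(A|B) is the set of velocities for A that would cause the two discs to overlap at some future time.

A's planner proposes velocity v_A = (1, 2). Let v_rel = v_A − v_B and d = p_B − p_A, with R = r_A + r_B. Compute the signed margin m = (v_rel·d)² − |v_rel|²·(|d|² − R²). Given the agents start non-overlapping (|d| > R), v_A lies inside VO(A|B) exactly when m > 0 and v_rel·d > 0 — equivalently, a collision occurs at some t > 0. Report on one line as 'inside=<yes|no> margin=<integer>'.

d = (15, 3),  |d|² = 234;  R = 5+8 = 13,  c = 234−13² = 65
v_rel = (3, 1),  |v_rel|² = 10;  v_rel·d = (3)·(15) + (1)·(3) = 48
10·t² − 96·t + 65 = 0  ⇒  m = 48² − 10·65 = 1654
m = 1654 > 0,  v_rel·d = 48 > 0  ⇒  inside

inside=yes margin=1654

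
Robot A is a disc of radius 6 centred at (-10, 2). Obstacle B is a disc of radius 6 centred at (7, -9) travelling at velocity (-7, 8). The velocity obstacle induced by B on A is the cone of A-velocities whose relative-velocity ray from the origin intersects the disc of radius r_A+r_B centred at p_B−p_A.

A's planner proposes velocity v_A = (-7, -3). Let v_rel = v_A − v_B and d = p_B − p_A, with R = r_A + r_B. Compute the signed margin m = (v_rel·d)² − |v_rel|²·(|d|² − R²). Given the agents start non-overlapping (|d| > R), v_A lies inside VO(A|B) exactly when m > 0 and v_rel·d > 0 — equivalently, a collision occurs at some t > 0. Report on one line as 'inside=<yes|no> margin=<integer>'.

d = (17, -11),  |d|² = 410;  R = 6+6 = 12,  c = 410−12² = 266
v_rel = (0, -11),  |v_rel|² = 121;  v_rel·d = (0)·(17) + (-11)·(-11) = 121
121·t² − 242·t + 266 = 0  ⇒  m = 121² − 121·266 = -17545
m = -17545 < 0,  v_rel·d = 121 > 0  ⇒  outside

inside=no margin=-17545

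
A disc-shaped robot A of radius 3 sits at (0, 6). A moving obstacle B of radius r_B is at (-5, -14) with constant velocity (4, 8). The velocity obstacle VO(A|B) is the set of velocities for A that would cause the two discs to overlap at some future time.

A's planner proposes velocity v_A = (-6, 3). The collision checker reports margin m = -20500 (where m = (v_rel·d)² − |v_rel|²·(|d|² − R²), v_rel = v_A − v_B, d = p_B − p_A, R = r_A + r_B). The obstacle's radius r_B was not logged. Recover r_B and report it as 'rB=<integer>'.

m = -20500
d = (-5, -20);  v_rel = (-10, -5),  |v_rel|² = 125
v_rel×d = (-10)·(-20) − (-5)·(-5) = 175
since m = R²·125 − 175²:  R² = (30625 + -20500) / 125 = 81
R = √81 = 9  ⇒  r_B = 9 − 3 = 6

rB=6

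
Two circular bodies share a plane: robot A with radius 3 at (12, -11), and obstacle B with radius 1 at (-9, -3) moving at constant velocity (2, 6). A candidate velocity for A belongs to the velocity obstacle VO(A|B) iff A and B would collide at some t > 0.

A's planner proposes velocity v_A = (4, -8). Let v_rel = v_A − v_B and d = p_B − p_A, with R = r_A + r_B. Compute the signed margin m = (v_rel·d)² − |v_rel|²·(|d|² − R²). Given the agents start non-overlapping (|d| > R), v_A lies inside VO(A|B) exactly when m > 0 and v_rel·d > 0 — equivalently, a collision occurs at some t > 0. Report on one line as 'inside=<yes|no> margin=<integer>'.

d = (-21, 8),  |d|² = 505;  R = 3+1 = 4,  c = 505−4² = 489
v_rel = (2, -14),  |v_rel|² = 200;  v_rel·d = (2)·(-21) + (-14)·(8) = -154
200·t² + 308·t + 489 = 0  ⇒  m = (-154)² − 200·489 = -74084
m = -74084 < 0,  v_rel·d = -154 < 0  ⇒  outside

inside=no margin=-74084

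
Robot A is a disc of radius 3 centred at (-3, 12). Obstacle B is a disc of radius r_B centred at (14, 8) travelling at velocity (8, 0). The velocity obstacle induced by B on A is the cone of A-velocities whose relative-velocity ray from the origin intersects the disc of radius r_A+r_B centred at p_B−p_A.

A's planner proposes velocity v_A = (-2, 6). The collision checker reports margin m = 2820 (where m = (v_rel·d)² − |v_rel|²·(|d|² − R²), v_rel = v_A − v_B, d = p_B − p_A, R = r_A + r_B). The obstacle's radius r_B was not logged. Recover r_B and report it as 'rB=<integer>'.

m = 2820
d = (17, -4);  v_rel = (-10, 6),  |v_rel|² = 136
v_rel×d = (-10)·(-4) − (6)·(17) = -62
since m = R²·136 − (-62)²:  R² = (3844 + 2820) / 136 = 49
R = √49 = 7  ⇒  r_B = 7 − 3 = 4

rB=4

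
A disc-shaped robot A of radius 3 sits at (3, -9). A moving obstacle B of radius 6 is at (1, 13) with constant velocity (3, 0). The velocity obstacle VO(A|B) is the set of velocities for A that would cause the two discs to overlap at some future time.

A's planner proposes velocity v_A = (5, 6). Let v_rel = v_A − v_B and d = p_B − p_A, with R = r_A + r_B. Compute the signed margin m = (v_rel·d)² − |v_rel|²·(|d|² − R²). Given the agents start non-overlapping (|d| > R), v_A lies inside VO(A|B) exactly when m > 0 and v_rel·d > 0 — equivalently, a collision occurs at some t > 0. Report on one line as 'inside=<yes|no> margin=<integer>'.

d = (-2, 22),  |d|² = 488;  R = 3+6 = 9,  c = 488−9² = 407
v_rel = (2, 6),  |v_rel|² = 40;  v_rel·d = (2)·(-2) + (6)·(22) = 128
40·t² − 256·t + 407 = 0  ⇒  m = 128² − 40·407 = 104
m = 104 > 0,  v_rel·d = 128 > 0  ⇒  inside

inside=yes margin=104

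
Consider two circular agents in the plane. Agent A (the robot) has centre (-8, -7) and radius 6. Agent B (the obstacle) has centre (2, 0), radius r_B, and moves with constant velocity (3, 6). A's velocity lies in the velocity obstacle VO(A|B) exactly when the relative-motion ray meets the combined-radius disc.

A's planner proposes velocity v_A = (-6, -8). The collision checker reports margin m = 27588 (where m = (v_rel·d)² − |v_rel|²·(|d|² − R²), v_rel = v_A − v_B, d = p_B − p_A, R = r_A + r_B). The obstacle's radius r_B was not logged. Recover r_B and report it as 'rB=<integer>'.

m = 27588
d = (10, 7);  v_rel = (-9, -14),  |v_rel|² = 277
v_rel×d = (-9)·(7) − (-14)·(10) = 77
since m = R²·277 − 77²:  R² = (5929 + 27588) / 277 = 121
R = √121 = 11  ⇒  r_B = 11 − 6 = 5

rB=5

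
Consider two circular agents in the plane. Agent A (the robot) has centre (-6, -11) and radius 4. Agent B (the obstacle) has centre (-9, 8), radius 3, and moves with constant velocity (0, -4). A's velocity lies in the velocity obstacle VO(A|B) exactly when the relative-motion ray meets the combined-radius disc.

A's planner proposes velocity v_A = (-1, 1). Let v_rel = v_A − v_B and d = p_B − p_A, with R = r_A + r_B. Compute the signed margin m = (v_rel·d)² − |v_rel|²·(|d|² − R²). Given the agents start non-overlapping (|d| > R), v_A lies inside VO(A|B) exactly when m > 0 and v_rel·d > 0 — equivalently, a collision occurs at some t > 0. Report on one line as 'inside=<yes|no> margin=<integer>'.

d = (-3, 19),  |d|² = 370;  R = 4+3 = 7,  c = 370−7² = 321
v_rel = (-1, 5),  |v_rel|² = 26;  v_rel·d = (-1)·(-3) + (5)·(19) = 98
26·t² − 196·t + 321 = 0  ⇒  m = 98² − 26·321 = 1258
m = 1258 > 0,  v_rel·d = 98 > 0  ⇒  inside

inside=yes margin=1258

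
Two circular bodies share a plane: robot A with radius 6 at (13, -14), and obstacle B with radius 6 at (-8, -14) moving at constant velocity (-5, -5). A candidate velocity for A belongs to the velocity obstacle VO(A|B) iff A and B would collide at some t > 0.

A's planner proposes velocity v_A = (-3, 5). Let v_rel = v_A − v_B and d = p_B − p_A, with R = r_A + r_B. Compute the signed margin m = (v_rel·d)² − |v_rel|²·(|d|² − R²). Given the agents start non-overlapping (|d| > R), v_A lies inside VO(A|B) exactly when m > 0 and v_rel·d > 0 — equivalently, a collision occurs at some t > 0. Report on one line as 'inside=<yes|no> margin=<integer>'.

d = (-21, 0),  |d|² = 441;  R = 6+6 = 12,  c = 441−12² = 297
v_rel = (2, 10),  |v_rel|² = 104;  v_rel·d = (2)·(-21) + (10)·(0) = -42
104·t² + 84·t + 297 = 0  ⇒  m = (-42)² − 104·297 = -29124
m = -29124 < 0,  v_rel·d = -42 < 0  ⇒  outside

inside=no margin=-29124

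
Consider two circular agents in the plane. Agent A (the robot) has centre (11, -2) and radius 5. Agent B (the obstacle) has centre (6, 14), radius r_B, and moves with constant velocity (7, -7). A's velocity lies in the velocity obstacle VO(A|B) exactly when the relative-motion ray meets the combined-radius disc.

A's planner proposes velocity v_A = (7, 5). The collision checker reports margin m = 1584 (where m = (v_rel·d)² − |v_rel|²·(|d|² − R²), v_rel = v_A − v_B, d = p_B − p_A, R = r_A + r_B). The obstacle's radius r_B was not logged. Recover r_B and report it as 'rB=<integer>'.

m = 1584
d = (-5, 16);  v_rel = (0, 12),  |v_rel|² = 144
v_rel×d = (0)·(16) − (12)·(-5) = 60
since m = R²·144 − 60²:  R² = (3600 + 1584) / 144 = 36
R = √36 = 6  ⇒  r_B = 6 − 5 = 1

rB=1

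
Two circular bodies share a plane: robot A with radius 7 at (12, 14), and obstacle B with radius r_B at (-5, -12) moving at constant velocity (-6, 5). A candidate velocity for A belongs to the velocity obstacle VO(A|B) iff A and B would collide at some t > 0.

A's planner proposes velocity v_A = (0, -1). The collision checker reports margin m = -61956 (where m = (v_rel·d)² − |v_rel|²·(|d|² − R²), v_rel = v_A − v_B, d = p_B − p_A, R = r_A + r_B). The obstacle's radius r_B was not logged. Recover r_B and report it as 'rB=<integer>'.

m = -61956
d = (-17, -26);  v_rel = (6, -6),  |v_rel|² = 72
v_rel×d = (6)·(-26) − (-6)·(-17) = -258
since m = R²·72 − (-258)²:  R² = (66564 + -61956) / 72 = 64
R = √64 = 8  ⇒  r_B = 8 − 7 = 1

rB=1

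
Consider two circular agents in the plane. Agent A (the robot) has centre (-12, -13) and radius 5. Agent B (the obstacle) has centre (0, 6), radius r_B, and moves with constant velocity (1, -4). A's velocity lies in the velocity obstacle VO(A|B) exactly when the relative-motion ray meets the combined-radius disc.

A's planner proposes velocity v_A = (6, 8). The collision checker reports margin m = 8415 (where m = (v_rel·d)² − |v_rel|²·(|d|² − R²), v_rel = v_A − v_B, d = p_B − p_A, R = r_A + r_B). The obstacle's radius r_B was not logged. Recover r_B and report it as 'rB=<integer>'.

m = 8415
d = (12, 19);  v_rel = (5, 12),  |v_rel|² = 169
v_rel×d = (5)·(19) − (12)·(12) = -49
since m = R²·169 − (-49)²:  R² = (2401 + 8415) / 169 = 64
R = √64 = 8  ⇒  r_B = 8 − 5 = 3

rB=3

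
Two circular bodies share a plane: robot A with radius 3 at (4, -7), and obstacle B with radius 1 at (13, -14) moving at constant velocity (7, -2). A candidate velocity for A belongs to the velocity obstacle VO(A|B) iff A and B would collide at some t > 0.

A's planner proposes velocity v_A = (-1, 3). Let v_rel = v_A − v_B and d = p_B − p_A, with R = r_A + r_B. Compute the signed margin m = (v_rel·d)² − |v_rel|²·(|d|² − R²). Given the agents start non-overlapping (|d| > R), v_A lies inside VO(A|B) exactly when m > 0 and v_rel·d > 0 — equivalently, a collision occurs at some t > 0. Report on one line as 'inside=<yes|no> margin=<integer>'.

d = (9, -7),  |d|² = 130;  R = 3+1 = 4,  c = 130−4² = 114
v_rel = (-8, 5),  |v_rel|² = 89;  v_rel·d = (-8)·(9) + (5)·(-7) = -107
89·t² + 214·t + 114 = 0  ⇒  m = (-107)² − 89·114 = 1303
m = 1303 > 0,  v_rel·d = -107 < 0  ⇒  outside

inside=no margin=1303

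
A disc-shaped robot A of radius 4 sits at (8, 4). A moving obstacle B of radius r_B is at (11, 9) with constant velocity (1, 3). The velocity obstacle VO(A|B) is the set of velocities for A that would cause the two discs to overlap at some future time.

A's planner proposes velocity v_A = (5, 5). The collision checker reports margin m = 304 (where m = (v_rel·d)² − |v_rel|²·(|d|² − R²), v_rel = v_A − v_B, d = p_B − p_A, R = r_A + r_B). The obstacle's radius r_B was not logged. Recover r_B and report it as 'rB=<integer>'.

m = 304
d = (3, 5);  v_rel = (4, 2),  |v_rel|² = 20
v_rel×d = (4)·(5) − (2)·(3) = 14
since m = R²·20 − 14²:  R² = (196 + 304) / 20 = 25
R = √25 = 5  ⇒  r_B = 5 − 4 = 1

rB=1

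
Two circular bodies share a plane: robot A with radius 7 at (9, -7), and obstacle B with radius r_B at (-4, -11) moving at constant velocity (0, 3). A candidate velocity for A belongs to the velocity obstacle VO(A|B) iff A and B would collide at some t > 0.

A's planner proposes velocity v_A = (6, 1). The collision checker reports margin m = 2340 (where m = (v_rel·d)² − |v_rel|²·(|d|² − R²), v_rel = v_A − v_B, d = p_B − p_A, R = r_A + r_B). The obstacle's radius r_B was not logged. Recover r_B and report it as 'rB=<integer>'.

m = 2340
d = (-13, -4);  v_rel = (6, -2),  |v_rel|² = 40
v_rel×d = (6)·(-4) − (-2)·(-13) = -50
since m = R²·40 − (-50)²:  R² = (2500 + 2340) / 40 = 121
R = √121 = 11  ⇒  r_B = 11 − 7 = 4

rB=4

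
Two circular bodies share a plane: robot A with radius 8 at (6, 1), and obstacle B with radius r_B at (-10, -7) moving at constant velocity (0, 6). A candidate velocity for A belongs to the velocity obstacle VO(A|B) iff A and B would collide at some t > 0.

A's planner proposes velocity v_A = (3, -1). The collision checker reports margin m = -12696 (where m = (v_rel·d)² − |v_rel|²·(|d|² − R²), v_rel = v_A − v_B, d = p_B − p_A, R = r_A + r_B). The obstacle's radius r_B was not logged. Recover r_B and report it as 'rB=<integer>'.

m = -12696
d = (-16, -8);  v_rel = (3, -7),  |v_rel|² = 58
v_rel×d = (3)·(-8) − (-7)·(-16) = -136
since m = R²·58 − (-136)²:  R² = (18496 + -12696) / 58 = 100
R = √100 = 10  ⇒  r_B = 10 − 8 = 2

rB=2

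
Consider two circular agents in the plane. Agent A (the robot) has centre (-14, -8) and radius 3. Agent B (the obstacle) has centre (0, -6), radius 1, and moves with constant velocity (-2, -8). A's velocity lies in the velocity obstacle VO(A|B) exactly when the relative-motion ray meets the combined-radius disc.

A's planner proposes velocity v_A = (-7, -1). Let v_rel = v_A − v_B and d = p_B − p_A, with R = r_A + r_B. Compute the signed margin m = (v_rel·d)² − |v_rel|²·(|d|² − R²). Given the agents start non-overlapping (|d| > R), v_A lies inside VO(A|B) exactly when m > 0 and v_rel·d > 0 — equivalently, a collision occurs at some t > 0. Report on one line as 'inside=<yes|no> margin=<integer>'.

d = (14, 2),  |d|² = 200;  R = 3+1 = 4,  c = 200−4² = 184
v_rel = (-5, 7),  |v_rel|² = 74;  v_rel·d = (-5)·(14) + (7)·(2) = -56
74·t² + 112·t + 184 = 0  ⇒  m = (-56)² − 74·184 = -10480
m = -10480 < 0,  v_rel·d = -56 < 0  ⇒  outside

inside=no margin=-10480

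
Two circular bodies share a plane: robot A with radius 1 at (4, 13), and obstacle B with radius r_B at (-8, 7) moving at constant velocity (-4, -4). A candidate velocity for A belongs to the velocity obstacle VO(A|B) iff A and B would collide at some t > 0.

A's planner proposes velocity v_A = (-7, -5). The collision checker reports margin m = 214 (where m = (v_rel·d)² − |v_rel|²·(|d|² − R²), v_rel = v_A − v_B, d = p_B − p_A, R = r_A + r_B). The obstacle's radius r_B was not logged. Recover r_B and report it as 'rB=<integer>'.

m = 214
d = (-12, -6);  v_rel = (-3, -1),  |v_rel|² = 10
v_rel×d = (-3)·(-6) − (-1)·(-12) = 6
since m = R²·10 − 6²:  R² = (36 + 214) / 10 = 25
R = √25 = 5  ⇒  r_B = 5 − 1 = 4

rB=4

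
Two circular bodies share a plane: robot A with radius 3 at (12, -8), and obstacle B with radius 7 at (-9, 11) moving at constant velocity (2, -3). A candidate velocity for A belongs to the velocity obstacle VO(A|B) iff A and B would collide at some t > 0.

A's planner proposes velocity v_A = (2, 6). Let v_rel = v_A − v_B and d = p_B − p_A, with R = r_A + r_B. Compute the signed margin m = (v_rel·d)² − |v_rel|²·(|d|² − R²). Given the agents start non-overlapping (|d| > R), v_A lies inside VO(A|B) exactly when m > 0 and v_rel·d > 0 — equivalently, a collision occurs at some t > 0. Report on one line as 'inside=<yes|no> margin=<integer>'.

d = (-21, 19),  |d|² = 802;  R = 3+7 = 10,  c = 802−10² = 702
v_rel = (0, 9),  |v_rel|² = 81;  v_rel·d = (0)·(-21) + (9)·(19) = 171
81·t² − 342·t + 702 = 0  ⇒  m = 171² − 81·702 = -27621
m = -27621 < 0,  v_rel·d = 171 > 0  ⇒  outside

inside=no margin=-27621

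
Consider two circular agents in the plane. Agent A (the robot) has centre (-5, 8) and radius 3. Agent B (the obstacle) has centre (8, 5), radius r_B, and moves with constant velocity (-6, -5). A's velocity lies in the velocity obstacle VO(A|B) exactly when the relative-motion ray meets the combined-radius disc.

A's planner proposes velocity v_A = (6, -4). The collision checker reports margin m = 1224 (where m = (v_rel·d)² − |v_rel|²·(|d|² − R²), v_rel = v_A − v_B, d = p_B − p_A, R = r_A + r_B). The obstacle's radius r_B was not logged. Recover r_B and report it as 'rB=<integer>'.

m = 1224
d = (13, -3);  v_rel = (12, 1),  |v_rel|² = 145
v_rel×d = (12)·(-3) − (1)·(13) = -49
since m = R²·145 − (-49)²:  R² = (2401 + 1224) / 145 = 25
R = √25 = 5  ⇒  r_B = 5 − 3 = 2

rB=2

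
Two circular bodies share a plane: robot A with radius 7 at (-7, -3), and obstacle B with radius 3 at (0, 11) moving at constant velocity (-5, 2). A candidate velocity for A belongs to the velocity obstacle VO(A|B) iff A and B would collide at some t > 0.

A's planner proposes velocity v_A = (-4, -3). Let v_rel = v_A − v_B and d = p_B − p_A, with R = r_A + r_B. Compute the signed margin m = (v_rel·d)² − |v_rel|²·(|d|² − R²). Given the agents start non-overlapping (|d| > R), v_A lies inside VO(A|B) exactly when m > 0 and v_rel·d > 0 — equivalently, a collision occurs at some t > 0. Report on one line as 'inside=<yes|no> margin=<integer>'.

d = (7, 14),  |d|² = 245;  R = 7+3 = 10,  c = 245−10² = 145
v_rel = (1, -5),  |v_rel|² = 26;  v_rel·d = (1)·(7) + (-5)·(14) = -63
26·t² + 126·t + 145 = 0  ⇒  m = (-63)² − 26·145 = 199
m = 199 > 0,  v_rel·d = -63 < 0  ⇒  outside

inside=no margin=199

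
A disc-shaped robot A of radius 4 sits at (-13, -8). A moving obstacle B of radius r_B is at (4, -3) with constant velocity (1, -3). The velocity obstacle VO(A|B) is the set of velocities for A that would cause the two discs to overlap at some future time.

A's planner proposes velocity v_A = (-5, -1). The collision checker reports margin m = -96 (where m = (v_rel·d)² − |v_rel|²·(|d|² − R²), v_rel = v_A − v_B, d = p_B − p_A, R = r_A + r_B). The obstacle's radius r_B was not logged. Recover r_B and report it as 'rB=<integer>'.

m = -96
d = (17, 5);  v_rel = (-6, 2),  |v_rel|² = 40
v_rel×d = (-6)·(5) − (2)·(17) = -64
since m = R²·40 − (-64)²:  R² = (4096 + -96) / 40 = 100
R = √100 = 10  ⇒  r_B = 10 − 4 = 6

rB=6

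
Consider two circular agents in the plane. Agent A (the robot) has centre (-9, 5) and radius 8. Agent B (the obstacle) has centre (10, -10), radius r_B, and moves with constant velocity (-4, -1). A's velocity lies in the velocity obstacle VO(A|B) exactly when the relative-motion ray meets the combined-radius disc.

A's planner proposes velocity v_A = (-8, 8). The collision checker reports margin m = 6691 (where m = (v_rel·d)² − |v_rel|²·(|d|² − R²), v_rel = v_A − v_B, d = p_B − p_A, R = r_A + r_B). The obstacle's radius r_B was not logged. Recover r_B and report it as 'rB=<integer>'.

m = 6691
d = (19, -15);  v_rel = (-4, 9),  |v_rel|² = 97
v_rel×d = (-4)·(-15) − (9)·(19) = -111
since m = R²·97 − (-111)²:  R² = (12321 + 6691) / 97 = 196
R = √196 = 14  ⇒  r_B = 14 − 8 = 6

rB=6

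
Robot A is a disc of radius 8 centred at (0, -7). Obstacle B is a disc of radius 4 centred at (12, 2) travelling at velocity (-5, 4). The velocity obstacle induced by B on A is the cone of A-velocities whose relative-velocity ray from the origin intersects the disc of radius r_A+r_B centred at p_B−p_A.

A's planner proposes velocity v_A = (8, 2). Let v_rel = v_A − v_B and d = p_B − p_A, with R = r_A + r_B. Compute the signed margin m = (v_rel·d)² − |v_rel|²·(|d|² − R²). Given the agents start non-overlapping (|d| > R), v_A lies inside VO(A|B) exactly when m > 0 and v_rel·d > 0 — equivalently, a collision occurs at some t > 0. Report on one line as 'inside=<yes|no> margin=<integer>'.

d = (12, 9),  |d|² = 225;  R = 8+4 = 12,  c = 225−12² = 81
v_rel = (13, -2),  |v_rel|² = 173;  v_rel·d = (13)·(12) + (-2)·(9) = 138
173·t² − 276·t + 81 = 0  ⇒  m = 138² − 173·81 = 5031
m = 5031 > 0,  v_rel·d = 138 > 0  ⇒  inside

inside=yes margin=5031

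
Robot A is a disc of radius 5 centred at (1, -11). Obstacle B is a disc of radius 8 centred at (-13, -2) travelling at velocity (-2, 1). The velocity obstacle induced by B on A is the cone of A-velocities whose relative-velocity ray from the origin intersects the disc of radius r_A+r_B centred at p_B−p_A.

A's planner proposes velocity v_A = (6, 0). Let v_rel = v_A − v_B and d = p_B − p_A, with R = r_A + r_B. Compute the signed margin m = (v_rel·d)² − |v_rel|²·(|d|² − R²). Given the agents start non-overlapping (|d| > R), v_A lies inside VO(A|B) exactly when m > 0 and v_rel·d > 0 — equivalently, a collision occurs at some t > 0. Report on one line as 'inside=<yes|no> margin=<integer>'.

d = (-14, 9),  |d|² = 277;  R = 5+8 = 13,  c = 277−13² = 108
v_rel = (8, -1),  |v_rel|² = 65;  v_rel·d = (8)·(-14) + (-1)·(9) = -121
65·t² + 242·t + 108 = 0  ⇒  m = (-121)² − 65·108 = 7621
m = 7621 > 0,  v_rel·d = -121 < 0  ⇒  outside

inside=no margin=7621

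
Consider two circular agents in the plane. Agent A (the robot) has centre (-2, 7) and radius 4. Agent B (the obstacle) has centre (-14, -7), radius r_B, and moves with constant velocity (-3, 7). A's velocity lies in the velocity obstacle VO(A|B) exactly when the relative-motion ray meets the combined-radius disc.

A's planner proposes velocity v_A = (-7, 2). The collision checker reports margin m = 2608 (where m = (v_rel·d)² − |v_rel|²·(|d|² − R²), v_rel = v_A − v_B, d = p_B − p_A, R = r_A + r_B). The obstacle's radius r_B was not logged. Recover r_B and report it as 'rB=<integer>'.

m = 2608
d = (-12, -14);  v_rel = (-4, -5),  |v_rel|² = 41
v_rel×d = (-4)·(-14) − (-5)·(-12) = -4
since m = R²·41 − (-4)²:  R² = (16 + 2608) / 41 = 64
R = √64 = 8  ⇒  r_B = 8 − 4 = 4

rB=4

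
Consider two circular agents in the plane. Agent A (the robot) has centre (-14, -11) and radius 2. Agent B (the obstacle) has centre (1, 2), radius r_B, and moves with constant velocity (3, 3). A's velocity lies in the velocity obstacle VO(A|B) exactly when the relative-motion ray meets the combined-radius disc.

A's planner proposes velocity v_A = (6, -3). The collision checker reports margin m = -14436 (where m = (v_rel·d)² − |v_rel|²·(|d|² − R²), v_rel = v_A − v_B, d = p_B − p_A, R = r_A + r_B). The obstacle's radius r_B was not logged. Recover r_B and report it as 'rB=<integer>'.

m = -14436
d = (15, 13);  v_rel = (3, -6),  |v_rel|² = 45
v_rel×d = (3)·(13) − (-6)·(15) = 129
since m = R²·45 − 129²:  R² = (16641 + -14436) / 45 = 49
R = √49 = 7  ⇒  r_B = 7 − 2 = 5

rB=5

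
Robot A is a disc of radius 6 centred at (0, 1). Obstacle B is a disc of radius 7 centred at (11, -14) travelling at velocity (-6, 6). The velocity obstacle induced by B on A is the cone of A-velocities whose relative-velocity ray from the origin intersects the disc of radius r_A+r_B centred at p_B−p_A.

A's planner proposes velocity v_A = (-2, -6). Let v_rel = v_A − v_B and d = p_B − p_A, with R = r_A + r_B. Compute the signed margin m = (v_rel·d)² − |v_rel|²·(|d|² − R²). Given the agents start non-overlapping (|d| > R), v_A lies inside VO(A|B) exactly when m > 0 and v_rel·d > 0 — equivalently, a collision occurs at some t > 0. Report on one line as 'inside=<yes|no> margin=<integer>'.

d = (11, -15),  |d|² = 346;  R = 6+7 = 13,  c = 346−13² = 177
v_rel = (4, -12),  |v_rel|² = 160;  v_rel·d = (4)·(11) + (-12)·(-15) = 224
160·t² − 448·t + 177 = 0  ⇒  m = 224² − 160·177 = 21856
m = 21856 > 0,  v_rel·d = 224 > 0  ⇒  inside

inside=yes margin=21856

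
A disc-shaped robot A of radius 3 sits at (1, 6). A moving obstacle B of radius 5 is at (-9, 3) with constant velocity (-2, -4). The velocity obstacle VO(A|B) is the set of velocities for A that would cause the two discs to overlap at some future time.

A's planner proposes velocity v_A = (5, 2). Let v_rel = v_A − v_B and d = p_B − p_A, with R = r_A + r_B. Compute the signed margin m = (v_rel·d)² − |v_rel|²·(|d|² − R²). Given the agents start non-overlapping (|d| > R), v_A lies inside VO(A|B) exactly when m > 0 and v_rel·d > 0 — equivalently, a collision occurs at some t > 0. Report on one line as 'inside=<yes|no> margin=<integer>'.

d = (-10, -3),  |d|² = 109;  R = 3+5 = 8,  c = 109−8² = 45
v_rel = (7, 6),  |v_rel|² = 85;  v_rel·d = (7)·(-10) + (6)·(-3) = -88
85·t² + 176·t + 45 = 0  ⇒  m = (-88)² − 85·45 = 3919
m = 3919 > 0,  v_rel·d = -88 < 0  ⇒  outside

inside=no margin=3919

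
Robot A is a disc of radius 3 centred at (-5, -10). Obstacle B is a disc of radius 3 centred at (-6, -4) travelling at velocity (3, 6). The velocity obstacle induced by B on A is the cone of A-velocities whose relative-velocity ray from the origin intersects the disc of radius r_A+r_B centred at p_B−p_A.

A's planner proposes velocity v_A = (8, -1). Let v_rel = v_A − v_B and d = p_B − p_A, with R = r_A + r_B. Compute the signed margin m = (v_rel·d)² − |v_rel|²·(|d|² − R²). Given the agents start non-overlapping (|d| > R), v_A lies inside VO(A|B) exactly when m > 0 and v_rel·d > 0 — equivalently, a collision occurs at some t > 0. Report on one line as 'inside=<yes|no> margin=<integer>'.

d = (-1, 6),  |d|² = 37;  R = 3+3 = 6,  c = 37−6² = 1
v_rel = (5, -7),  |v_rel|² = 74;  v_rel·d = (5)·(-1) + (-7)·(6) = -47
74·t² + 94·t + 1 = 0  ⇒  m = (-47)² − 74·1 = 2135
m = 2135 > 0,  v_rel·d = -47 < 0  ⇒  outside

inside=no margin=2135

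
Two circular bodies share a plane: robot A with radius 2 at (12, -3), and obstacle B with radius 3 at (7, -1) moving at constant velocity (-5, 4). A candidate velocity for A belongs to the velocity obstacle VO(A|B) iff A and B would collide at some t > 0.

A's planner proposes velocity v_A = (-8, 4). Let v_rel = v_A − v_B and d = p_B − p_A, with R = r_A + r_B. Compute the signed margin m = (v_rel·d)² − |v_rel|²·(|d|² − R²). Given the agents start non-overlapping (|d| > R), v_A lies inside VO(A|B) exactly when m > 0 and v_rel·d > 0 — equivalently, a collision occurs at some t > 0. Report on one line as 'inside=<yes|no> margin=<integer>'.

d = (-5, 2),  |d|² = 29;  R = 2+3 = 5,  c = 29−5² = 4
v_rel = (-3, 0),  |v_rel|² = 9;  v_rel·d = (-3)·(-5) + (0)·(2) = 15
9·t² − 30·t + 4 = 0  ⇒  m = 15² − 9·4 = 189
m = 189 > 0,  v_rel·d = 15 > 0  ⇒  inside

inside=yes margin=189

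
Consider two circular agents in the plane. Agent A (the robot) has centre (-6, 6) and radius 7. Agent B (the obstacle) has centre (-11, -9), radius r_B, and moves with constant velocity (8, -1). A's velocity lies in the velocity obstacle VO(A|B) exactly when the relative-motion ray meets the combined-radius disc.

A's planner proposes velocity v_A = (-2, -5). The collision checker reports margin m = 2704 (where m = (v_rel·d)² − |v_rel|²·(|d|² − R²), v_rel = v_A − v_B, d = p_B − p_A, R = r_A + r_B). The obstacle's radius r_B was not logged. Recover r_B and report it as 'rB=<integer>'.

m = 2704
d = (-5, -15);  v_rel = (-10, -4),  |v_rel|² = 116
v_rel×d = (-10)·(-15) − (-4)·(-5) = 130
since m = R²·116 − 130²:  R² = (16900 + 2704) / 116 = 169
R = √169 = 13  ⇒  r_B = 13 − 7 = 6

rB=6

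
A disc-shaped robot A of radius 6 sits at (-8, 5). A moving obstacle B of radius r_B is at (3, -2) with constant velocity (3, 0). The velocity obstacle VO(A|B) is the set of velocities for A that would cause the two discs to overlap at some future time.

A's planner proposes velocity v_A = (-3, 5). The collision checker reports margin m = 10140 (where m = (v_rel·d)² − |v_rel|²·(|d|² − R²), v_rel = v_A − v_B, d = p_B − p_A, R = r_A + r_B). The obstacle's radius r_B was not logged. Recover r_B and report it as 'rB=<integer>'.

m = 10140
d = (11, -7);  v_rel = (-6, 5),  |v_rel|² = 61
v_rel×d = (-6)·(-7) − (5)·(11) = -13
since m = R²·61 − (-13)²:  R² = (169 + 10140) / 61 = 169
R = √169 = 13  ⇒  r_B = 13 − 6 = 7

rB=7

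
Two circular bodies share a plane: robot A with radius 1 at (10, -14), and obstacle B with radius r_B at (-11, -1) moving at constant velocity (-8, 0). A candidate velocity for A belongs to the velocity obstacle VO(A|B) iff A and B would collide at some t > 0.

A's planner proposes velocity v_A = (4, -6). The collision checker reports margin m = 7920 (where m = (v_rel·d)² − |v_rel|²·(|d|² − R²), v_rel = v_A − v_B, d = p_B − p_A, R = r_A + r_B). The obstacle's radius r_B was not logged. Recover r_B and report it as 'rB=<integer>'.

m = 7920
d = (-21, 13);  v_rel = (12, -6),  |v_rel|² = 180
v_rel×d = (12)·(13) − (-6)·(-21) = 30
since m = R²·180 − 30²:  R² = (900 + 7920) / 180 = 49
R = √49 = 7  ⇒  r_B = 7 − 1 = 6

rB=6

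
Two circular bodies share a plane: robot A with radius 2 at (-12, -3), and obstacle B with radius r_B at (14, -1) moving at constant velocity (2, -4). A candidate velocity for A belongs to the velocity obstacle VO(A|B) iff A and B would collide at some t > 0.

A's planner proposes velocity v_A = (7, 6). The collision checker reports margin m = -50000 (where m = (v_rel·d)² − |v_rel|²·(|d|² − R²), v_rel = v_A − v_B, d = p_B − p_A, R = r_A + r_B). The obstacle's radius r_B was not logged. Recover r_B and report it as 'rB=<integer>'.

m = -50000
d = (26, 2);  v_rel = (5, 10),  |v_rel|² = 125
v_rel×d = (5)·(2) − (10)·(26) = -250
since m = R²·125 − (-250)²:  R² = (62500 + -50000) / 125 = 100
R = √100 = 10  ⇒  r_B = 10 − 2 = 8

rB=8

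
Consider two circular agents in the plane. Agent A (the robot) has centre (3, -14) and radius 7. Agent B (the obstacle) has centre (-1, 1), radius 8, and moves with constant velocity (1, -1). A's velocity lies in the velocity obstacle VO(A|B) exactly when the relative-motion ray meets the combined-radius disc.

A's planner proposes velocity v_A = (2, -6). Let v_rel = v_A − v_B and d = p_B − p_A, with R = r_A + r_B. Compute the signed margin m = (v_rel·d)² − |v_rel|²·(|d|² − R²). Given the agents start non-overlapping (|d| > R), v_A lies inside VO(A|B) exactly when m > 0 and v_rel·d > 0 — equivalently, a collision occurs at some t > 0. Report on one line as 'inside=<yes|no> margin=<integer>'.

d = (-4, 15),  |d|² = 241;  R = 7+8 = 15,  c = 241−15² = 16
v_rel = (1, -5),  |v_rel|² = 26;  v_rel·d = (1)·(-4) + (-5)·(15) = -79
26·t² + 158·t + 16 = 0  ⇒  m = (-79)² − 26·16 = 5825
m = 5825 > 0,  v_rel·d = -79 < 0  ⇒  outside

inside=no margin=5825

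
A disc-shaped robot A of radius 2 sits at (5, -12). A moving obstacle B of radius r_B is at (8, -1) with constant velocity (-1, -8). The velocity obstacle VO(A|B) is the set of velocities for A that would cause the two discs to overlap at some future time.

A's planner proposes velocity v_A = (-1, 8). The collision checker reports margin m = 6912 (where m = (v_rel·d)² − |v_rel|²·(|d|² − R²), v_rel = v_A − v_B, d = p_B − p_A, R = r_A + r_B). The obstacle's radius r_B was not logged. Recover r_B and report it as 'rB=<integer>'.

m = 6912
d = (3, 11);  v_rel = (0, 16),  |v_rel|² = 256
v_rel×d = (0)·(11) − (16)·(3) = -48
since m = R²·256 − (-48)²:  R² = (2304 + 6912) / 256 = 36
R = √36 = 6  ⇒  r_B = 6 − 2 = 4

rB=4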